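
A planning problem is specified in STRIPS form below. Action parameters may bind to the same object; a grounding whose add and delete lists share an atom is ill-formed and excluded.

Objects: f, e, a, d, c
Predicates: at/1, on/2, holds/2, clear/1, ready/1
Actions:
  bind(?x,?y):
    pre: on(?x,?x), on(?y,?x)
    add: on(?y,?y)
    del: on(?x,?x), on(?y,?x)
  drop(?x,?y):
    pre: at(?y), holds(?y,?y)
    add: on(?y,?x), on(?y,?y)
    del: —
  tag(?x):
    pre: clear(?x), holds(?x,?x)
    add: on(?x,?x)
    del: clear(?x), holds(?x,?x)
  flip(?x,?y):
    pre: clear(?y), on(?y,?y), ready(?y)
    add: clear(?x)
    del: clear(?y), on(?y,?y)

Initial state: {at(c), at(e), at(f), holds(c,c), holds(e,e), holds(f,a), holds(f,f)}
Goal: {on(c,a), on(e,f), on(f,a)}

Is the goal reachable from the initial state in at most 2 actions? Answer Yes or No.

No

1. drop(f,e)  →  {at(c), at(e), at(f), holds(c,c), holds(e,e), holds(f,a), holds(f,f), on(e,e), on(e,f)}
2. drop(a,f)  →  {at(c), at(e), at(f), holds(c,c), holds(e,e), holds(f,a), holds(f,f), on(e,e), on(e,f), on(f,a), on(f,f)}
3. drop(a,c)  →  {at(c), at(e), at(f), holds(c,c), holds(e,e), holds(f,a), holds(f,f), on(c,a), on(c,c), on(e,e), on(e,f), on(f,a), on(f,f)}
optimal plan length = 3; 3 > 2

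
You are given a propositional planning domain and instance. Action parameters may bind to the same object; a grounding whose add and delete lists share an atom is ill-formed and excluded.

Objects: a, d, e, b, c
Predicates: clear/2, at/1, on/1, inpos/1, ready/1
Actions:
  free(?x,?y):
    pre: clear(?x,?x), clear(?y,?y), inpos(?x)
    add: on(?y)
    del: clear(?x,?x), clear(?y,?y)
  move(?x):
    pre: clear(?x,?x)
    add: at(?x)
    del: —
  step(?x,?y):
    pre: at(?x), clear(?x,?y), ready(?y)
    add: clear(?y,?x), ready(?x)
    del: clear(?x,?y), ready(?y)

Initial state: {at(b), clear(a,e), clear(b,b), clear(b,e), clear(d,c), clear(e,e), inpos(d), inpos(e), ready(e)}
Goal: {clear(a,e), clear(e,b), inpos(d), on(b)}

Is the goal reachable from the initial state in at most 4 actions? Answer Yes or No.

1. free(e,b)  →  {at(b), clear(a,e), clear(b,e), clear(d,c), inpos(d), inpos(e), on(b), ready(e)}
2. step(b,e)  →  {at(b), clear(a,e), clear(d,c), clear(e,b), inpos(d), inpos(e), on(b), ready(b)}
optimal plan length = 2; 2 ≤ 4

Yes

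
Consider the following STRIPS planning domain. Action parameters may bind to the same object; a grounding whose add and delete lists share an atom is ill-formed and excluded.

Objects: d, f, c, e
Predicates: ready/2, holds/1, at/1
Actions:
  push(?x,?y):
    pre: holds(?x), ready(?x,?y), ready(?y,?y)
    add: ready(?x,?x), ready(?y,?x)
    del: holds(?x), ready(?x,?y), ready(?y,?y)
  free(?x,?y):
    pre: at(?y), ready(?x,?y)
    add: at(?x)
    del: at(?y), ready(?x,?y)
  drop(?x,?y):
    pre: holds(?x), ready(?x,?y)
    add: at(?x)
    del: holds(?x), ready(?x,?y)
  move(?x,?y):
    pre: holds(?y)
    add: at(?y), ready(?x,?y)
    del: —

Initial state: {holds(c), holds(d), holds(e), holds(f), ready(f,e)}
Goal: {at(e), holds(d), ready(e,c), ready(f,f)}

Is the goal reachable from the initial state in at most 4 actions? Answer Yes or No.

1. move(d,e)  →  {at(e), holds(c), holds(d), holds(e), holds(f), ready(d,e), ready(f,e)}
2. move(f,f)  →  {at(e), at(f), holds(c), holds(d), holds(e), holds(f), ready(d,e), ready(f,e), ready(f,f)}
3. move(e,c)  →  {at(c), at(e), at(f), holds(c), holds(d), holds(e), holds(f), ready(d,e), ready(e,c), ready(f,e), ready(f,f)}
optimal plan length = 3; 3 ≤ 4

Yes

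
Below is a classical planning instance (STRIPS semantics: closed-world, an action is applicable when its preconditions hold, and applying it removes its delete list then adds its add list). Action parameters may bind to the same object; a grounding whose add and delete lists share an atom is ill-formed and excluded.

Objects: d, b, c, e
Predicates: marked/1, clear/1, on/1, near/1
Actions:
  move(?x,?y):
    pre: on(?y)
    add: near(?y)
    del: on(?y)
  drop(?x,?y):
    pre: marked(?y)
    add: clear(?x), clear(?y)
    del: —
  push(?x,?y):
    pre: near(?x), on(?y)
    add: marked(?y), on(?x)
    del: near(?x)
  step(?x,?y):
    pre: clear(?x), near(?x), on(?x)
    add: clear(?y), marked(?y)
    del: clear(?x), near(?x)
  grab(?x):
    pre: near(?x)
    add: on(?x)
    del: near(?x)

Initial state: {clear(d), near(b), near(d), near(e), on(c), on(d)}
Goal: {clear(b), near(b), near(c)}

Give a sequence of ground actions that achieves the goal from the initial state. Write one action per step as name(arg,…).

1. move(d,c)  →  {clear(d), near(b), near(c), near(d), near(e), on(d)}
2. step(d,b)  →  {clear(b), marked(b), near(b), near(c), near(e), on(d)}

move(d,c); step(d,b)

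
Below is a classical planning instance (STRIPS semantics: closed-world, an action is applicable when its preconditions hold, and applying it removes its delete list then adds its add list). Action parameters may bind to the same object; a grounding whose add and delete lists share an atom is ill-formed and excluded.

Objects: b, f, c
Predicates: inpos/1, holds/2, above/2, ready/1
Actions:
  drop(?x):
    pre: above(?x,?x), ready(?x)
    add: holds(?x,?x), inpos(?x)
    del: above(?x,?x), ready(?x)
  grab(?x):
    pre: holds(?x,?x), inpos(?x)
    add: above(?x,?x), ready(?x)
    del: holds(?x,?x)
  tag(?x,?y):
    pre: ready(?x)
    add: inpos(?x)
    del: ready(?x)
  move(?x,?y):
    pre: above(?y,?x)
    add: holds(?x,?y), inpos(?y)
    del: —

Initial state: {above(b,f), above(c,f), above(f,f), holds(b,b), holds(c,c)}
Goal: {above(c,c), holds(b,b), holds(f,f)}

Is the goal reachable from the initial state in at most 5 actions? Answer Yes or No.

Yes

1. move(f,f)  →  {above(b,f), above(c,f), above(f,f), holds(b,b), holds(c,c), holds(f,f), inpos(f)}
2. move(f,c)  →  {above(b,f), above(c,f), above(f,f), holds(b,b), holds(c,c), holds(f,c), holds(f,f), inpos(c), inpos(f)}
3. grab(c)  →  {above(b,f), above(c,c), above(c,f), above(f,f), holds(b,b), holds(f,c), holds(f,f), inpos(c), inpos(f), ready(c)}
optimal plan length = 3; 3 ≤ 5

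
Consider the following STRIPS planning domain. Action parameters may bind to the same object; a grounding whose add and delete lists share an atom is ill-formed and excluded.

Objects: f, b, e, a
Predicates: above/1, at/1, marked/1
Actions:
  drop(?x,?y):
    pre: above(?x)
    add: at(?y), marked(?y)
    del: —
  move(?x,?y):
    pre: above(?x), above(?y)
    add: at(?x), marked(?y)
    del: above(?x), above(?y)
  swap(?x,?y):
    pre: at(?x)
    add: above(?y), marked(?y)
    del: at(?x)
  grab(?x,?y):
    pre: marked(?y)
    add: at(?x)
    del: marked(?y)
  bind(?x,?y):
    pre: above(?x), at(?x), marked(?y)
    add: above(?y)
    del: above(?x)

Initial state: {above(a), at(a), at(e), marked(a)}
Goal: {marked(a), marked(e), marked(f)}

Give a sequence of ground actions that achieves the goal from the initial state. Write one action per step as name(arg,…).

drop(a,f); drop(a,e)

1. drop(a,f)  →  {above(a), at(a), at(e), at(f), marked(a), marked(f)}
2. drop(a,e)  →  {above(a), at(a), at(e), at(f), marked(a), marked(e), marked(f)}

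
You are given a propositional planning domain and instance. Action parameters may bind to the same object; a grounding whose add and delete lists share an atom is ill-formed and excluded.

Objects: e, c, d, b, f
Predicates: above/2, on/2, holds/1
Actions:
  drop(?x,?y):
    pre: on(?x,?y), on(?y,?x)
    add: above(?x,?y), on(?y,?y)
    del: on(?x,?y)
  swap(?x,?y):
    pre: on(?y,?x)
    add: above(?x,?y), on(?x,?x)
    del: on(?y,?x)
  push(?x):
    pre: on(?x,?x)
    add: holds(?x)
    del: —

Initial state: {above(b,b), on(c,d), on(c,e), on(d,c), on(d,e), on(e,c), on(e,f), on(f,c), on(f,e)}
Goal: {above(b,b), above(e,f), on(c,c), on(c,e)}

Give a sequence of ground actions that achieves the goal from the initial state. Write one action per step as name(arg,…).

1. drop(e,c)  →  {above(b,b), above(e,c), on(c,c), on(c,d), on(c,e), on(d,c), on(d,e), on(e,f), on(f,c), on(f,e)}
2. drop(e,f)  →  {above(b,b), above(e,c), above(e,f), on(c,c), on(c,d), on(c,e), on(d,c), on(d,e), on(f,c), on(f,e), on(f,f)}

drop(e,c); drop(e,f)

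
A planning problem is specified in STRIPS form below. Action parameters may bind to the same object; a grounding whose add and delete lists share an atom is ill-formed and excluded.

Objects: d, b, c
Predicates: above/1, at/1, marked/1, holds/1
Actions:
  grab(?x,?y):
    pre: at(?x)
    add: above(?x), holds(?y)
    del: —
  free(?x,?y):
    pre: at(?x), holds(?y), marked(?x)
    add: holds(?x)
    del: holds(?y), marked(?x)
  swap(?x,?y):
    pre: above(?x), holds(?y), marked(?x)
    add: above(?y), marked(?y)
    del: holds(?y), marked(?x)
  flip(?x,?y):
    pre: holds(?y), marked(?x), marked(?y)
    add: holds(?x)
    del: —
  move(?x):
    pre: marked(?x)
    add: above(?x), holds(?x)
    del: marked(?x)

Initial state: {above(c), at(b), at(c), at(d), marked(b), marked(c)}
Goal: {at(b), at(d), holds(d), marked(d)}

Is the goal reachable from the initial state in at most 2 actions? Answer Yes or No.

No

1. grab(d,d)  →  {above(c), above(d), at(b), at(c), at(d), holds(d), marked(b), marked(c)}
2. swap(c,d)  →  {above(c), above(d), at(b), at(c), at(d), marked(b), marked(d)}
3. grab(d,d)  →  {above(c), above(d), at(b), at(c), at(d), holds(d), marked(b), marked(d)}
optimal plan length = 3; 3 > 2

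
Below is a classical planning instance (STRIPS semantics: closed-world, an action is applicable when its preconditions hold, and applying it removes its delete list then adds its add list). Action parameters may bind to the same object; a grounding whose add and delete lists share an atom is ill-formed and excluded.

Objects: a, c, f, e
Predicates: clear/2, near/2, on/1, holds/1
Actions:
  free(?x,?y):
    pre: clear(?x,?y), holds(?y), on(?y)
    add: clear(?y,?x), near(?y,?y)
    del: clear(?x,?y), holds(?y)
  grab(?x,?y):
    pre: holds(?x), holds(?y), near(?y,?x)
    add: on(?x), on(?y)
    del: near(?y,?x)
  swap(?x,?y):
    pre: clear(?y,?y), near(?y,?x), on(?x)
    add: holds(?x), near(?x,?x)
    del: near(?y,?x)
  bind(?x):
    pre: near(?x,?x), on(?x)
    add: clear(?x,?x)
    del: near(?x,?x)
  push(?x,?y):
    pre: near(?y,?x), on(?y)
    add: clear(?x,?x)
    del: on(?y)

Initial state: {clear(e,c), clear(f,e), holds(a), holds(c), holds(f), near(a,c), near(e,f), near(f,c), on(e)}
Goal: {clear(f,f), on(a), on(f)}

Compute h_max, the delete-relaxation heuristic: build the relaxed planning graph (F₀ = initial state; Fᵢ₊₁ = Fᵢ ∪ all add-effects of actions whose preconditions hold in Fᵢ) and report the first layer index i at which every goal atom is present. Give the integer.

F0 = init (9 atoms)
F1 = F0 ∪ {clear(f,f), on(a), on(c), on(f)}  (13 atoms)
goal ⊆ F1  ⇒  h_max = 1

1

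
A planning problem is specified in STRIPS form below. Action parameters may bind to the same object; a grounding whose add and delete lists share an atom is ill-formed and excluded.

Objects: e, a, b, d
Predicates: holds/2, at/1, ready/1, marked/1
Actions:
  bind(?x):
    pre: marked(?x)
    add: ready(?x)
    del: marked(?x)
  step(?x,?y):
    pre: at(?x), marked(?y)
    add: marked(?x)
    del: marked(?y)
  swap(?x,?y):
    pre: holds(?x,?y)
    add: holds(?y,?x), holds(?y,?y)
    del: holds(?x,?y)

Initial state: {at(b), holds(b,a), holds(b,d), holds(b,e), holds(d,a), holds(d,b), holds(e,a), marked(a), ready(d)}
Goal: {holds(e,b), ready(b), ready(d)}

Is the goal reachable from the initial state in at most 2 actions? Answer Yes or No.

1. step(b,a)  →  {at(b), holds(b,a), holds(b,d), holds(b,e), holds(d,a), holds(d,b), holds(e,a), marked(b), ready(d)}
2. bind(b)  →  {at(b), holds(b,a), holds(b,d), holds(b,e), holds(d,a), holds(d,b), holds(e,a), ready(b), ready(d)}
3. swap(b,e)  →  {at(b), holds(b,a), holds(b,d), holds(d,a), holds(d,b), holds(e,a), holds(e,b), holds(e,e), ready(b), ready(d)}
optimal plan length = 3; 3 > 2

No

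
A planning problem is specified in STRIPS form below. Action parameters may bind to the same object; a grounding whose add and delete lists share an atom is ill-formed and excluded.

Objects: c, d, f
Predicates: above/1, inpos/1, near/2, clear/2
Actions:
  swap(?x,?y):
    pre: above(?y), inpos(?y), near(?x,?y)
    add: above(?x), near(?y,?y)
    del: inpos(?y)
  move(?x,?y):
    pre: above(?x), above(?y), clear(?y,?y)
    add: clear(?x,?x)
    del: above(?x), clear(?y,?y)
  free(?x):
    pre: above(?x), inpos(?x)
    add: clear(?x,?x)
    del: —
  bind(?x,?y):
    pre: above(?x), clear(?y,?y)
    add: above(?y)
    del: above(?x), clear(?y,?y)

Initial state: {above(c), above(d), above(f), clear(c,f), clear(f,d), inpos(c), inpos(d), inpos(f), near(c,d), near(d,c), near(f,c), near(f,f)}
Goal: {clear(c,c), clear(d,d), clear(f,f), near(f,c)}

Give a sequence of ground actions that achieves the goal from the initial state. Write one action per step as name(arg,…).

1. free(c)  →  {above(c), above(d), above(f), clear(c,c), clear(c,f), clear(f,d), inpos(c), inpos(d), inpos(f), near(c,d), near(d,c), near(f,c), near(f,f)}
2. free(d)  →  {above(c), above(d), above(f), clear(c,c), clear(c,f), clear(d,d), clear(f,d), inpos(c), inpos(d), inpos(f), near(c,d), near(d,c), near(f,c), near(f,f)}
3. free(f)  →  {above(c), above(d), above(f), clear(c,c), clear(c,f), clear(d,d), clear(f,d), clear(f,f), inpos(c), inpos(d), inpos(f), near(c,d), near(d,c), near(f,c), near(f,f)}

free(c); free(d); free(f)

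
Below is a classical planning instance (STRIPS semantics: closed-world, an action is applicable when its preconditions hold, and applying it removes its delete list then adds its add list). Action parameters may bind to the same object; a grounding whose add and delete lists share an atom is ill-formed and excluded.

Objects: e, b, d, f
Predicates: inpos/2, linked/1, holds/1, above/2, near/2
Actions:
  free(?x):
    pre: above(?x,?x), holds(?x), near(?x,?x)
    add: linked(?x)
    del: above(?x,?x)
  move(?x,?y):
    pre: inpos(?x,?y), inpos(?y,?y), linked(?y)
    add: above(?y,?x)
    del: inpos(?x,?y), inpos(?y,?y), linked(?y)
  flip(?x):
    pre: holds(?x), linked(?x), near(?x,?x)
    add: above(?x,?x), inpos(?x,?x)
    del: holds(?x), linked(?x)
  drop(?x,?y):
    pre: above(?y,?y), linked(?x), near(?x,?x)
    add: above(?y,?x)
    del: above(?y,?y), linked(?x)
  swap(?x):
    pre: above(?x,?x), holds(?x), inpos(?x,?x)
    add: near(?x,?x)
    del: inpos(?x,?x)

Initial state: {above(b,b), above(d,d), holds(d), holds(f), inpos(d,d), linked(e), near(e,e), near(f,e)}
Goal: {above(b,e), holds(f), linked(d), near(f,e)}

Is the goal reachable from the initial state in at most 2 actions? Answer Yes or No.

1. drop(e,b)  →  {above(b,e), above(d,d), holds(d), holds(f), inpos(d,d), near(e,e), near(f,e)}
2. swap(d)  →  {above(b,e), above(d,d), holds(d), holds(f), near(d,d), near(e,e), near(f,e)}
3. free(d)  →  {above(b,e), holds(d), holds(f), linked(d), near(d,d), near(e,e), near(f,e)}
optimal plan length = 3; 3 > 2

No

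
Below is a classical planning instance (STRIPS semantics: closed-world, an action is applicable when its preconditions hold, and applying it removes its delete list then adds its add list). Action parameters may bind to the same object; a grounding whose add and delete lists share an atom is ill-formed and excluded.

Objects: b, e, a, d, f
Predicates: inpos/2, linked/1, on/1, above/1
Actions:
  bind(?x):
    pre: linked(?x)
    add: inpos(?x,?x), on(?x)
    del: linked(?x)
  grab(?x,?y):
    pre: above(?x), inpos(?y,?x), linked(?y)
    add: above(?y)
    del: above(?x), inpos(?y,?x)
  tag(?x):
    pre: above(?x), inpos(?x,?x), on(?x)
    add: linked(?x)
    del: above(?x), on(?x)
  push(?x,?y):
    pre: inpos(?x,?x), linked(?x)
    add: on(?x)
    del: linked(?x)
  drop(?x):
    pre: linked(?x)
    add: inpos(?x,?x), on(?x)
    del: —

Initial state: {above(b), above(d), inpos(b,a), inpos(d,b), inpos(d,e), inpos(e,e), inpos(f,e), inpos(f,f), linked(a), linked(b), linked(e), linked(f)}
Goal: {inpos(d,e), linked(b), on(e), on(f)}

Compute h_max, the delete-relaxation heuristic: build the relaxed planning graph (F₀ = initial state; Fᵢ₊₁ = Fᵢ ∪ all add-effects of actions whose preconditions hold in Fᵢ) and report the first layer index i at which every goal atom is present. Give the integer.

F0 = init (12 atoms)
F1 = F0 ∪ {inpos(a,a), inpos(b,b), on(a), on(b), on(e), on(f)}  (18 atoms)
goal ⊆ F1  ⇒  h_max = 1

1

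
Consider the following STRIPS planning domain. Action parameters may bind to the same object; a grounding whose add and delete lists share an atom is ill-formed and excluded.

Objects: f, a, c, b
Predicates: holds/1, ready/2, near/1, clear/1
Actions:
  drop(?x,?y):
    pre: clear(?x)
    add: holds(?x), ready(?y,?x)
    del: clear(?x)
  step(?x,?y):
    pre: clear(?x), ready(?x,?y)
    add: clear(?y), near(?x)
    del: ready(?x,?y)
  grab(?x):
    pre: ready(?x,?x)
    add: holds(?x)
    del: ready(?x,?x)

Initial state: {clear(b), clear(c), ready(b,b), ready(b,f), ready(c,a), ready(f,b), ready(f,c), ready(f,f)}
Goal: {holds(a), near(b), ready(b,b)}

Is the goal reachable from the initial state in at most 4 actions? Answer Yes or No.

1. step(c,a)  →  {clear(a), clear(b), clear(c), near(c), ready(b,b), ready(b,f), ready(f,b), ready(f,c), ready(f,f)}
2. drop(a,f)  →  {clear(b), clear(c), holds(a), near(c), ready(b,b), ready(b,f), ready(f,a), ready(f,b), ready(f,c), ready(f,f)}
3. step(b,f)  →  {clear(b), clear(c), clear(f), holds(a), near(b), near(c), ready(b,b), ready(f,a), ready(f,b), ready(f,c), ready(f,f)}
optimal plan length = 3; 3 ≤ 4

Yes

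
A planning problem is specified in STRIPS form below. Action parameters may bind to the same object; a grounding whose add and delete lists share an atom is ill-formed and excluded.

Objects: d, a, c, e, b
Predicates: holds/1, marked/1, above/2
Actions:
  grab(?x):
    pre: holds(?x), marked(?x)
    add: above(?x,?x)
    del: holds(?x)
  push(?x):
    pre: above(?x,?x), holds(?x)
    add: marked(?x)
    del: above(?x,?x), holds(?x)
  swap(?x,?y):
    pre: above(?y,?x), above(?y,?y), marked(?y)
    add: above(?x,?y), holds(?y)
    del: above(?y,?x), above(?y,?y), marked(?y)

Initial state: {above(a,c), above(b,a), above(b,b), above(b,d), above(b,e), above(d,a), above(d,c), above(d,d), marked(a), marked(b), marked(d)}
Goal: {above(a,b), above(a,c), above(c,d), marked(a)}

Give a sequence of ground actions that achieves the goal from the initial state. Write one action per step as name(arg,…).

swap(a,b); swap(c,d)

1. swap(a,b)  →  {above(a,b), above(a,c), above(b,d), above(b,e), above(d,a), above(d,c), above(d,d), holds(b), marked(a), marked(d)}
2. swap(c,d)  →  {above(a,b), above(a,c), above(b,d), above(b,e), above(c,d), above(d,a), holds(b), holds(d), marked(a)}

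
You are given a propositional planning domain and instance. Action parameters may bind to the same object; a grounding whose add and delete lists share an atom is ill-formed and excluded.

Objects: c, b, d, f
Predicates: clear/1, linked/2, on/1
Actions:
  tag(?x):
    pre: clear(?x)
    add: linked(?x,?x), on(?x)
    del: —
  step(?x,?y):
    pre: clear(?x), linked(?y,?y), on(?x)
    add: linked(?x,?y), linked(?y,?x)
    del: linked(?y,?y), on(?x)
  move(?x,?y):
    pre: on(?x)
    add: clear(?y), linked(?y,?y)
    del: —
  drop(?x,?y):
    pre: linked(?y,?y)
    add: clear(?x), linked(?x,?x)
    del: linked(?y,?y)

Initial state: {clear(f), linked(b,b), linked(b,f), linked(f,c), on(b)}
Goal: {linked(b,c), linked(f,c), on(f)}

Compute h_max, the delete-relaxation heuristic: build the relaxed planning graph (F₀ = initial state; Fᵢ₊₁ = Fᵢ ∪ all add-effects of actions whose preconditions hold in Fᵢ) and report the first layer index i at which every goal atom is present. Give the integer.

F0 = init (5 atoms)
F1 = F0 ∪ {clear(b), clear(c), clear(d), linked(c,c), linked(d,d), linked(f,f), on(f)}  (12 atoms)
F2 = F1 ∪ {linked(b,c), linked(b,d), linked(c,b), linked(c,f), linked(d,b), linked(d,f), linked(f,b), linked(f,d), on(c), on(d)}  (22 atoms)
goal ⊆ F2  ⇒  h_max = 2

2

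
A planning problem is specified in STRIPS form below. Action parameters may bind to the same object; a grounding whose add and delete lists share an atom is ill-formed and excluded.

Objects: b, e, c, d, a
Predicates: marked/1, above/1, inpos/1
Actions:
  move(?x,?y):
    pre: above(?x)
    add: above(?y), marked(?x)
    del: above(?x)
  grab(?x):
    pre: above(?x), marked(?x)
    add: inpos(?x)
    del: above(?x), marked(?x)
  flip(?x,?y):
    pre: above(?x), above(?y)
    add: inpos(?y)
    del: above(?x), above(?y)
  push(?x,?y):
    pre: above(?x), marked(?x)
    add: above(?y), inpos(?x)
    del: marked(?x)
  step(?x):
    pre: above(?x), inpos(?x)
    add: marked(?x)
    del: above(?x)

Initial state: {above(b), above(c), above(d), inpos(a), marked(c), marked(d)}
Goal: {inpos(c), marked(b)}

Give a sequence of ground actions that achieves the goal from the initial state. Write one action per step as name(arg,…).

move(b,e); grab(c)

1. move(b,e)  →  {above(c), above(d), above(e), inpos(a), marked(b), marked(c), marked(d)}
2. grab(c)  →  {above(d), above(e), inpos(a), inpos(c), marked(b), marked(d)}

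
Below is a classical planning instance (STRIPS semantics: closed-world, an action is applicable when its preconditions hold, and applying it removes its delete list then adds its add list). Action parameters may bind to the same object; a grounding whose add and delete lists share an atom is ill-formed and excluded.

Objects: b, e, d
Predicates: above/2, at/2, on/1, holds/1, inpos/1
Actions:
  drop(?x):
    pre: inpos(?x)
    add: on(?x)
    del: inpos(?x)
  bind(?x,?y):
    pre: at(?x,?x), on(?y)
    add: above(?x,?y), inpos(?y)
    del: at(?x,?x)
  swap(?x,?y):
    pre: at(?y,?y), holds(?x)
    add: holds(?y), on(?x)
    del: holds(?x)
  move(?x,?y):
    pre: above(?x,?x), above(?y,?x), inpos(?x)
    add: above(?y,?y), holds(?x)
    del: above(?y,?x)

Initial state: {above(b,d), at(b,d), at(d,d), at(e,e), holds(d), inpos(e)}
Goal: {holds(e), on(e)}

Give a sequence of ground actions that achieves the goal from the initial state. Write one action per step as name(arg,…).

1. drop(e)  →  {above(b,d), at(b,d), at(d,d), at(e,e), holds(d), on(e)}
2. swap(d,e)  →  {above(b,d), at(b,d), at(d,d), at(e,e), holds(e), on(d), on(e)}

drop(e); swap(d,e)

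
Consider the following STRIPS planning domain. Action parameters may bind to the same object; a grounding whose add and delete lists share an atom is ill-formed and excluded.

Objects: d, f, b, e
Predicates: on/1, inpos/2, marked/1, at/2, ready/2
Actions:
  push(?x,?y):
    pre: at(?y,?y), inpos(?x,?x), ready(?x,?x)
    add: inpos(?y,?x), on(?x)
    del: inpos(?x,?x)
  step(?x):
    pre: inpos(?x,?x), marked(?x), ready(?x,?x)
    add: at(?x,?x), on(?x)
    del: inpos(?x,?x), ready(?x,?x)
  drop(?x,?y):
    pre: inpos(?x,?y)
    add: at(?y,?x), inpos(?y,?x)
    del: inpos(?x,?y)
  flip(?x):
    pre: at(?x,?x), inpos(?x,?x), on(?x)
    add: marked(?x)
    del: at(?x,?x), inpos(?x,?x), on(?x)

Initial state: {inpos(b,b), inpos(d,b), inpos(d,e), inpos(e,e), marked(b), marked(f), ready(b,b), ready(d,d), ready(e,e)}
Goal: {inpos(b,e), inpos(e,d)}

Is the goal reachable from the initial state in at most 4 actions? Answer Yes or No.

1. step(b)  →  {at(b,b), inpos(d,b), inpos(d,e), inpos(e,e), marked(b), marked(f), on(b), ready(d,d), ready(e,e)}
2. push(e,b)  →  {at(b,b), inpos(b,e), inpos(d,b), inpos(d,e), marked(b), marked(f), on(b), on(e), ready(d,d), ready(e,e)}
3. drop(d,e)  →  {at(b,b), at(e,d), inpos(b,e), inpos(d,b), inpos(e,d), marked(b), marked(f), on(b), on(e), ready(d,d), ready(e,e)}
optimal plan length = 3; 3 ≤ 4

Yes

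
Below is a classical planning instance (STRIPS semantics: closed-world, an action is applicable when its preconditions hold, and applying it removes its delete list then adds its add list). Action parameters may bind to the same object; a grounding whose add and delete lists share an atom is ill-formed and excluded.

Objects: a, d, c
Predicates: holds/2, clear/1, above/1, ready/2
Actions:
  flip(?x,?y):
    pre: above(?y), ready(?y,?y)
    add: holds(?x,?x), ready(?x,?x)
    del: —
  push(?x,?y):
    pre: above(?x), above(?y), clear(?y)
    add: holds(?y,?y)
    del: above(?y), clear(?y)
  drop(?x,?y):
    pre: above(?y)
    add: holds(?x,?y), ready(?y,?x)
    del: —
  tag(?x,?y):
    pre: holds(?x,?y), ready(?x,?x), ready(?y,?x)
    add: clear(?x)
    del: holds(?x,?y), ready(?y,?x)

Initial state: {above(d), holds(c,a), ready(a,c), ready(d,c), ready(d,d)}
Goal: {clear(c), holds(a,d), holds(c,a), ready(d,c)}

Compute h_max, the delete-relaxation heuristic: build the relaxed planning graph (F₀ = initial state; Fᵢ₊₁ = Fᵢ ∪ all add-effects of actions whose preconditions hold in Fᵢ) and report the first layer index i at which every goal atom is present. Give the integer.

F0 = init (5 atoms)
F1 = F0 ∪ {holds(a,a), holds(a,d), holds(c,c), holds(c,d), holds(d,d), ready(a,a), ready(c,c), ready(d,a)}  (13 atoms)
F2 = F1 ∪ {clear(a), clear(c), clear(d)}  (16 atoms)
goal ⊆ F2  ⇒  h_max = 2

2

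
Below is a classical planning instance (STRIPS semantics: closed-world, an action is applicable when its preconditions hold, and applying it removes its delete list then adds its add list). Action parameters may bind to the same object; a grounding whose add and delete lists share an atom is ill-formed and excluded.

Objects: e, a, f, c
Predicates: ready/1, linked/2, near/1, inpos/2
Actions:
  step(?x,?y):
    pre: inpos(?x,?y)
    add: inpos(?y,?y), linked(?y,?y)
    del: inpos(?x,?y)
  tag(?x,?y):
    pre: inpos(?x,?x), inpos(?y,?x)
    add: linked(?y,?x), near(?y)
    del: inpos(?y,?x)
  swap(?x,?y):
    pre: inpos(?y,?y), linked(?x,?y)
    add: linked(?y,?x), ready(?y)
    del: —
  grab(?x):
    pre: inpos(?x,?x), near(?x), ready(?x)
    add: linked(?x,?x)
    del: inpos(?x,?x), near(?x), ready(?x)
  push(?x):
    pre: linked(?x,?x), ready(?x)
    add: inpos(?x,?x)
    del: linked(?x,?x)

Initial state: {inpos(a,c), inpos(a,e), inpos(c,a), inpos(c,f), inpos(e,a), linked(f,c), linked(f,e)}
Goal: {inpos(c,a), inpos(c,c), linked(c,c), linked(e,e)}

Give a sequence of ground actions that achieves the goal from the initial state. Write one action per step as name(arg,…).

step(a,e); step(a,c)

1. step(a,e)  →  {inpos(a,c), inpos(c,a), inpos(c,f), inpos(e,a), inpos(e,e), linked(e,e), linked(f,c), linked(f,e)}
2. step(a,c)  →  {inpos(c,a), inpos(c,c), inpos(c,f), inpos(e,a), inpos(e,e), linked(c,c), linked(e,e), linked(f,c), linked(f,e)}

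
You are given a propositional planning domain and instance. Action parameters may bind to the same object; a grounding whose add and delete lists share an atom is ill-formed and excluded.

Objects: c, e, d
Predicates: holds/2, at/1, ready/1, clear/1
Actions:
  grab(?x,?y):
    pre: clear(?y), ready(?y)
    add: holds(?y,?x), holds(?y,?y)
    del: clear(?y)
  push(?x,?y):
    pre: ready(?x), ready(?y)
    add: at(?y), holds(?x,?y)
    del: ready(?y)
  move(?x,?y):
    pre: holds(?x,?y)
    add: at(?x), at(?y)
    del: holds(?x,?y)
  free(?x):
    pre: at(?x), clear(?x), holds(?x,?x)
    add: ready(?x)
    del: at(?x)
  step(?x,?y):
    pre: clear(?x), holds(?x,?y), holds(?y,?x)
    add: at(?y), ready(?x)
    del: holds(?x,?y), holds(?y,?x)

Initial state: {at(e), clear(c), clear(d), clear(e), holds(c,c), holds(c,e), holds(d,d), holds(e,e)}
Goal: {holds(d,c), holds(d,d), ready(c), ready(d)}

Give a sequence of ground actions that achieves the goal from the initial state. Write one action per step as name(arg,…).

step(c,c); step(d,d); grab(c,d)

1. step(c,c)  →  {at(c), at(e), clear(c), clear(d), clear(e), holds(c,e), holds(d,d), holds(e,e), ready(c)}
2. step(d,d)  →  {at(c), at(d), at(e), clear(c), clear(d), clear(e), holds(c,e), holds(e,e), ready(c), ready(d)}
3. grab(c,d)  →  {at(c), at(d), at(e), clear(c), clear(e), holds(c,e), holds(d,c), holds(d,d), holds(e,e), ready(c), ready(d)}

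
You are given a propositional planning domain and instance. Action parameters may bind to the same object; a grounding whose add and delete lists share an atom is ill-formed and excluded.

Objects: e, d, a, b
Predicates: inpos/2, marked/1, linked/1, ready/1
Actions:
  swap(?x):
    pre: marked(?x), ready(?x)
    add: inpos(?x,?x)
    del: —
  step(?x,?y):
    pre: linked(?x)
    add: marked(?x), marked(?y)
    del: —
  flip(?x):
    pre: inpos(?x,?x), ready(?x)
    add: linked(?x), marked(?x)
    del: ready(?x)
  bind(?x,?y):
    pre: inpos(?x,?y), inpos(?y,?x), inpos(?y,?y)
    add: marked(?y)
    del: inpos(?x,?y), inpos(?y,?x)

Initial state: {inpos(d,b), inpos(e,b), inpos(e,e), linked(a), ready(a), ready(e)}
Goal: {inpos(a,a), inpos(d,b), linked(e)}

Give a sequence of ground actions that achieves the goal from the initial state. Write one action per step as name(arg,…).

1. step(a,e)  →  {inpos(d,b), inpos(e,b), inpos(e,e), linked(a), marked(a), marked(e), ready(a), ready(e)}
2. swap(a)  →  {inpos(a,a), inpos(d,b), inpos(e,b), inpos(e,e), linked(a), marked(a), marked(e), ready(a), ready(e)}
3. flip(e)  →  {inpos(a,a), inpos(d,b), inpos(e,b), inpos(e,e), linked(a), linked(e), marked(a), marked(e), ready(a)}

step(a,e); swap(a); flip(e)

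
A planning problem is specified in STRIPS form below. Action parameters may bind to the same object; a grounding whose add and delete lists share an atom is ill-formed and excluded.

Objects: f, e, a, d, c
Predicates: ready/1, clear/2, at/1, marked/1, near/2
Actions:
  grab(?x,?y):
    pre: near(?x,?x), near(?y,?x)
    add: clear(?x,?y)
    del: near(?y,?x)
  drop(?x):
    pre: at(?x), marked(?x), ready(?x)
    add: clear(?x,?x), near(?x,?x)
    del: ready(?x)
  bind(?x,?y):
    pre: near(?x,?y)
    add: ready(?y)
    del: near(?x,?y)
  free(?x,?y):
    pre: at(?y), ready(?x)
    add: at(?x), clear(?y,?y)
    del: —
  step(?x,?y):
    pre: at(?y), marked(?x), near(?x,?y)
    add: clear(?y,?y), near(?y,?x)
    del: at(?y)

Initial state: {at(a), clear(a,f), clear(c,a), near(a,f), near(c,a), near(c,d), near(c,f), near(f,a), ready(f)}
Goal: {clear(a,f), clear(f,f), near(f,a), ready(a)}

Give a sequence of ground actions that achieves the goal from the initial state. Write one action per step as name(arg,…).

1. bind(c,a)  →  {at(a), clear(a,f), clear(c,a), near(a,f), near(c,d), near(c,f), near(f,a), ready(a), ready(f)}
2. free(f,a)  →  {at(a), at(f), clear(a,a), clear(a,f), clear(c,a), near(a,f), near(c,d), near(c,f), near(f,a), ready(a), ready(f)}
3. free(f,f)  →  {at(a), at(f), clear(a,a), clear(a,f), clear(c,a), clear(f,f), near(a,f), near(c,d), near(c,f), near(f,a), ready(a), ready(f)}

bind(c,a); free(f,a); free(f,f)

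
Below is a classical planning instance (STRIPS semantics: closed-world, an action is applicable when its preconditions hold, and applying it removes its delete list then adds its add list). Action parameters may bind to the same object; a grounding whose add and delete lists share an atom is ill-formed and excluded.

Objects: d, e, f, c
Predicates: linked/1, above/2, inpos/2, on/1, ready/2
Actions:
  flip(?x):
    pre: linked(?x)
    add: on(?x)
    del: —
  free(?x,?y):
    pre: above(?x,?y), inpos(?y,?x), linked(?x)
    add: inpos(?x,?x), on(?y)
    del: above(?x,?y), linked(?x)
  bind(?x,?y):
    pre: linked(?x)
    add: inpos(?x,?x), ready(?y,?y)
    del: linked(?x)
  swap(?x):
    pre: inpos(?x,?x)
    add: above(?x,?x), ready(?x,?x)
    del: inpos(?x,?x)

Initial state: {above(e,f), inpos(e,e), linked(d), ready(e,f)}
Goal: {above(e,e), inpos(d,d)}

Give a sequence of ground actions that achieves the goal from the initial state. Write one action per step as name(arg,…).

bind(d,d); swap(e)

1. bind(d,d)  →  {above(e,f), inpos(d,d), inpos(e,e), ready(d,d), ready(e,f)}
2. swap(e)  →  {above(e,e), above(e,f), inpos(d,d), ready(d,d), ready(e,e), ready(e,f)}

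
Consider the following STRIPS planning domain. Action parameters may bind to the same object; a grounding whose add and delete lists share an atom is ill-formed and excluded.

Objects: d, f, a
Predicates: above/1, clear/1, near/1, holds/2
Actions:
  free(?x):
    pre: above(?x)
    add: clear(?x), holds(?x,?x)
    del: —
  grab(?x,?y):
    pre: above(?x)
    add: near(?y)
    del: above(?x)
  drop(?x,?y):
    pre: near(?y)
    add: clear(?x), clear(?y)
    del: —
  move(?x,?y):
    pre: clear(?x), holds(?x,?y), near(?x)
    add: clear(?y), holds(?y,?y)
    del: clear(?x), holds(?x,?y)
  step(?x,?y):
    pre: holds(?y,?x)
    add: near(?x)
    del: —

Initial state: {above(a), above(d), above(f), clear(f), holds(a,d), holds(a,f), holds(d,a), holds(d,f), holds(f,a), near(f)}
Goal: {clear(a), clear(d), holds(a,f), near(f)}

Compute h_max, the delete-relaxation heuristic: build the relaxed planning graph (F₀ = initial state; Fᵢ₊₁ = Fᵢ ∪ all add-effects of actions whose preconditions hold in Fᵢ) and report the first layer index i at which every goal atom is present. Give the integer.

1

F0 = init (10 atoms)
F1 = F0 ∪ {clear(a), clear(d), holds(a,a), holds(d,d), holds(f,f), near(a), near(d)}  (17 atoms)
goal ⊆ F1  ⇒  h_max = 1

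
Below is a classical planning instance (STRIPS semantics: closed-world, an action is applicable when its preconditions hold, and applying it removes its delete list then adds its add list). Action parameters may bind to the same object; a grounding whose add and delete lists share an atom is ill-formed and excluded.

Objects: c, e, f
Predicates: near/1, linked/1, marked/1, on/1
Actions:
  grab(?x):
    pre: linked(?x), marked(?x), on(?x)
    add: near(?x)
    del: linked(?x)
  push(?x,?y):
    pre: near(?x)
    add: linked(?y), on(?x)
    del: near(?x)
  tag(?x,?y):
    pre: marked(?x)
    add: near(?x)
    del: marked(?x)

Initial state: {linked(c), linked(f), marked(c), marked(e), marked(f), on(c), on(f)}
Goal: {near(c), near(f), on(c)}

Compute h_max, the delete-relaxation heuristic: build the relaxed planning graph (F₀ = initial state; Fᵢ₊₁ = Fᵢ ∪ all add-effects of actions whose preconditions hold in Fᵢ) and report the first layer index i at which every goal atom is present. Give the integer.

F0 = init (7 atoms)
F1 = F0 ∪ {near(c), near(e), near(f)}  (10 atoms)
goal ⊆ F1  ⇒  h_max = 1

1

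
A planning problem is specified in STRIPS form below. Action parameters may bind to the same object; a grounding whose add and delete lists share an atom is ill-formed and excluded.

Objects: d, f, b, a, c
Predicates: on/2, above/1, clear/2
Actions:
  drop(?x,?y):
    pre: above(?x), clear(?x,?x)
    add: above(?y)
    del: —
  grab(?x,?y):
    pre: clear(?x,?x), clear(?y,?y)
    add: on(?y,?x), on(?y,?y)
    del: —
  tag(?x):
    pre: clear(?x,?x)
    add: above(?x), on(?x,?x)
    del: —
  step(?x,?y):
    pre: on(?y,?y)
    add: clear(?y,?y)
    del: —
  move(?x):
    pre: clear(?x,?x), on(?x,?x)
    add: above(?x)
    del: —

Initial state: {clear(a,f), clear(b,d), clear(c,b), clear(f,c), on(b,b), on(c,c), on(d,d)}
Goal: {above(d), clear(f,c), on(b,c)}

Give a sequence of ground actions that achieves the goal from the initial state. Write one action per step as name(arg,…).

1. step(d,d)  →  {clear(a,f), clear(b,d), clear(c,b), clear(d,d), clear(f,c), on(b,b), on(c,c), on(d,d)}
2. tag(d)  →  {above(d), clear(a,f), clear(b,d), clear(c,b), clear(d,d), clear(f,c), on(b,b), on(c,c), on(d,d)}
3. step(d,b)  →  {above(d), clear(a,f), clear(b,b), clear(b,d), clear(c,b), clear(d,d), clear(f,c), on(b,b), on(c,c), on(d,d)}
4. step(d,c)  →  {above(d), clear(a,f), clear(b,b), clear(b,d), clear(c,b), clear(c,c), clear(d,d), clear(f,c), on(b,b), on(c,c), on(d,d)}
5. grab(c,b)  →  {above(d), clear(a,f), clear(b,b), clear(b,d), clear(c,b), clear(c,c), clear(d,d), clear(f,c), on(b,b), on(b,c), on(c,c), on(d,d)}

step(d,d); tag(d); step(d,b); step(d,c); grab(c,b)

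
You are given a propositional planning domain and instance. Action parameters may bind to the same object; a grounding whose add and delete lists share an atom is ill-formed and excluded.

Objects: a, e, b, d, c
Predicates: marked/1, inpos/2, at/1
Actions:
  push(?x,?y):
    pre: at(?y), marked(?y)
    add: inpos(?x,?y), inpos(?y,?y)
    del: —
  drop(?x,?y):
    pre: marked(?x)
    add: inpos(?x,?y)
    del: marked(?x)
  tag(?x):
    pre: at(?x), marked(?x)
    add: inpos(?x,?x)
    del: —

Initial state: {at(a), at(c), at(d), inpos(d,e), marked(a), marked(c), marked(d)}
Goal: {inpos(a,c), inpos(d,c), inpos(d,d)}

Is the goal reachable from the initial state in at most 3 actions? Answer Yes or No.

1. push(a,d)  →  {at(a), at(c), at(d), inpos(a,d), inpos(d,d), inpos(d,e), marked(a), marked(c), marked(d)}
2. push(a,c)  →  {at(a), at(c), at(d), inpos(a,c), inpos(a,d), inpos(c,c), inpos(d,d), inpos(d,e), marked(a), marked(c), marked(d)}
3. push(d,c)  →  {at(a), at(c), at(d), inpos(a,c), inpos(a,d), inpos(c,c), inpos(d,c), inpos(d,d), inpos(d,e), marked(a), marked(c), marked(d)}
optimal plan length = 3; 3 ≤ 3

Yes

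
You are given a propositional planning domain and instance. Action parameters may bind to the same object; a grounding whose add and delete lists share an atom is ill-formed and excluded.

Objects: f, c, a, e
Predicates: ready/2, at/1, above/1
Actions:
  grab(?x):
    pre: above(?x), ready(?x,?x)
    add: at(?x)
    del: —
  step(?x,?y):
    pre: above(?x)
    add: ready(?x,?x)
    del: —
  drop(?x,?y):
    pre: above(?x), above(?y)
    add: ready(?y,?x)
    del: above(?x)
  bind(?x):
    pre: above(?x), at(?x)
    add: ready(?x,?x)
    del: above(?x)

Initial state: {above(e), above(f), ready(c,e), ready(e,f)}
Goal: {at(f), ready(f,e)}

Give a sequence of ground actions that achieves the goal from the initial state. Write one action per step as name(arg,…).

1. step(f,f)  →  {above(e), above(f), ready(c,e), ready(e,f), ready(f,f)}
2. grab(f)  →  {above(e), above(f), at(f), ready(c,e), ready(e,f), ready(f,f)}
3. drop(e,f)  →  {above(f), at(f), ready(c,e), ready(e,f), ready(f,e), ready(f,f)}

step(f,f); grab(f); drop(e,f)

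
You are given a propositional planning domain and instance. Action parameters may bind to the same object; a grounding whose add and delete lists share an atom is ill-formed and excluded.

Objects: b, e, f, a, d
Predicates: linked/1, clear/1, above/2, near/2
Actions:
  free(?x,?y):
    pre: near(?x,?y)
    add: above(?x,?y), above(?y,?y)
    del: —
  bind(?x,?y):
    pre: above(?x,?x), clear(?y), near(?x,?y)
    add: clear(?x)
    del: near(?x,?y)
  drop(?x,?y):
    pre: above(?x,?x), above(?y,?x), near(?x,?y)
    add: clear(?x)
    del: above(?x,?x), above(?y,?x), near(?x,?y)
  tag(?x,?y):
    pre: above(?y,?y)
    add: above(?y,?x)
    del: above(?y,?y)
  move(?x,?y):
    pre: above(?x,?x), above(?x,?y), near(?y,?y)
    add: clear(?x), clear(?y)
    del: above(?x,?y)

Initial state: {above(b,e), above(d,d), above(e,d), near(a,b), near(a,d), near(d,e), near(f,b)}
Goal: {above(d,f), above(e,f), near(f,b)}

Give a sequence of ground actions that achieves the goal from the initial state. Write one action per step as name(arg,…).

free(d,e); tag(f,e); tag(f,d)

1. free(d,e)  →  {above(b,e), above(d,d), above(d,e), above(e,d), above(e,e), near(a,b), near(a,d), near(d,e), near(f,b)}
2. tag(f,e)  →  {above(b,e), above(d,d), above(d,e), above(e,d), above(e,f), near(a,b), near(a,d), near(d,e), near(f,b)}
3. tag(f,d)  →  {above(b,e), above(d,e), above(d,f), above(e,d), above(e,f), near(a,b), near(a,d), near(d,e), near(f,b)}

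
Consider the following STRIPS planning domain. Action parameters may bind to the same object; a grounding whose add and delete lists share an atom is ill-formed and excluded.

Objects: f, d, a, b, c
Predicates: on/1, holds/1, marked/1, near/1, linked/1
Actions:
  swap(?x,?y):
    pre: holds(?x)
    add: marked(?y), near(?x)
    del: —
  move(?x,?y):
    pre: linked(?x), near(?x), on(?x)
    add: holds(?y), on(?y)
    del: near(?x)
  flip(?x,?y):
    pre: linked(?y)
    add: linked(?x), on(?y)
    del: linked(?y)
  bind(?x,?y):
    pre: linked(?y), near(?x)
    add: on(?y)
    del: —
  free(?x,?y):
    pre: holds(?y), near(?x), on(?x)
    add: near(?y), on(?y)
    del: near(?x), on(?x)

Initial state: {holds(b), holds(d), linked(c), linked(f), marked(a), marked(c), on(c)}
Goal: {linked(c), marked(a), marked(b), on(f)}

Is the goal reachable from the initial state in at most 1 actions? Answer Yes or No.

1. swap(d,b)  →  {holds(b), holds(d), linked(c), linked(f), marked(a), marked(b), marked(c), near(d), on(c)}
2. flip(d,f)  →  {holds(b), holds(d), linked(c), linked(d), marked(a), marked(b), marked(c), near(d), on(c), on(f)}
optimal plan length = 2; 2 > 1

No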